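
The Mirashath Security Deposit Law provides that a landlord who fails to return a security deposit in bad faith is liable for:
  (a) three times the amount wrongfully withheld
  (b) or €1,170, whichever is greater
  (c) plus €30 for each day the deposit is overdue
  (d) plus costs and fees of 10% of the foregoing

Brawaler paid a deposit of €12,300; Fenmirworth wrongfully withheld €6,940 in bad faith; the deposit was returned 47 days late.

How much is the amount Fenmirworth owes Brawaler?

Trebled: 3 × €6,940 = €20,820
Minimum €1,170: €20,820 meets the minimum, no increase.
Late-return penalty: 47 × €30 = €1,410
Damages plus late penalty: €20,820 + €1,410 = €22,230
Costs and fees: 10% of €22,230 = €2,223
Total recovery: €22,230 + €2,223 = €24,453

Recovery: €24,453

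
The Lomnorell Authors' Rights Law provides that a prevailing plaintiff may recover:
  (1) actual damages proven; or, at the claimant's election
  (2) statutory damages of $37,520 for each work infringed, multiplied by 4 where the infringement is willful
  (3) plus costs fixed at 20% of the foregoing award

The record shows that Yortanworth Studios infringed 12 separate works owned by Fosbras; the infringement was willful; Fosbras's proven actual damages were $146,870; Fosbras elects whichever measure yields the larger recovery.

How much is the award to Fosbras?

Statutory damages: 12 × $37,520 = $450,240
Multiplied by 4: 4 × $450,240 = $1,800,960
Greater of actual damages ($146,870) or enhanced statutory damages ($1,800,960): $1,800,960
Costs: 20% of $1,800,960 = $360,192
Award plus costs: $1,800,960 + $360,192 = $2,161,152

$2,161,152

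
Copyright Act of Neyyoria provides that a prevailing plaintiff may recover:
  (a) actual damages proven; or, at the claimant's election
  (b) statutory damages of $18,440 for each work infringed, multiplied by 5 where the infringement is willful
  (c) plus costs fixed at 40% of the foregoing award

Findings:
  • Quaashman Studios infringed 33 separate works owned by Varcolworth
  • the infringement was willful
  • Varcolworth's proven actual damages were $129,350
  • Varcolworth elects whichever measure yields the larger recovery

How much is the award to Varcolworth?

Statutory damages: 33 × $18,440 = $608,520
Multiplied by 5: 5 × $608,520 = $3,042,600
Greater of actual damages ($129,350) or enhanced statutory damages ($3,042,600): $3,042,600
Costs: 40% of $3,042,600 = $1,217,040
Award plus costs: $3,042,600 + $1,217,040 = $4,259,640

$4,259,640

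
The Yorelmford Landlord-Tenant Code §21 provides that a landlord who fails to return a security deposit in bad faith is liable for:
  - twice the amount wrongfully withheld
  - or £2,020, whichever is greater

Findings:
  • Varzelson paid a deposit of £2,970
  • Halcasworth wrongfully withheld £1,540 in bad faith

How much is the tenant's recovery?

£3,080

Doubled: 2 × £1,540 = £3,080
Minimum £2,020: £3,080 meets the minimum, no increase.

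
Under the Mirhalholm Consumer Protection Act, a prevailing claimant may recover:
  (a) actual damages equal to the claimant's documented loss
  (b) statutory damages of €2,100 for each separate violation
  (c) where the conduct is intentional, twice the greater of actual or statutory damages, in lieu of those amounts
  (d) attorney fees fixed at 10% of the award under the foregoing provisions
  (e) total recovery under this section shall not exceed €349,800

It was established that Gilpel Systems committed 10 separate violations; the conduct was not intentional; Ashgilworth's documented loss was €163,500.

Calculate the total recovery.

Statutory damages: 10 × €2,100 = €21,000
Conduct not intentional: the in-lieu enhancement does not apply.
Actual plus statutory damages: €163,500 + €21,000 = €184,500
Attorney fees: 10% of €184,500 = €18,450
Total before cap: €184,500 + €18,450 = €202,950
Cap at €349,800: €202,950 is within the cap, no reduction.

€202,950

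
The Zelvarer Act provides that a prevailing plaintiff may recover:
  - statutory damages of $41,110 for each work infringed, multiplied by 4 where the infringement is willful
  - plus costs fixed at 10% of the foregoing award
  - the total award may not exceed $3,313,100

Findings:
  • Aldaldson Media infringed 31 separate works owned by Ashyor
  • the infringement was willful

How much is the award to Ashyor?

Statutory damages: 31 × $41,110 = $1,274,410
Multiplied by 4: 4 × $1,274,410 = $5,097,640
Costs: 10% of $5,097,640 = $509,764
Award plus costs: $5,097,640 + $509,764 = $5,607,404
Cap at $3,313,100: $5,607,404 exceeds the cap → $3,313,100

$3,313,100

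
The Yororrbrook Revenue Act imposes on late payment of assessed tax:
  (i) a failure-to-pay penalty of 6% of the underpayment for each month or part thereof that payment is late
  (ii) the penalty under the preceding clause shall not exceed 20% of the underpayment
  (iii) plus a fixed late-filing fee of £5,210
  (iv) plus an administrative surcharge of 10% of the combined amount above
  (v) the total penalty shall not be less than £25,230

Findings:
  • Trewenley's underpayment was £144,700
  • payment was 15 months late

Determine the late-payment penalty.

Accrued rate: 6% × 15 = 90%, capped at 20% → 20%
Failure-to-pay penalty: 20% of £144,700 = £28,940
Penalty before surcharge: £28,940 + £5,210 = £34,150
Administrative surcharge: 10% of £34,150 = £3,415
Total penalty: £34,150 + £3,415 = £37,565
Minimum £25,230: £37,565 meets the minimum, no increase.

Penalty: £37,565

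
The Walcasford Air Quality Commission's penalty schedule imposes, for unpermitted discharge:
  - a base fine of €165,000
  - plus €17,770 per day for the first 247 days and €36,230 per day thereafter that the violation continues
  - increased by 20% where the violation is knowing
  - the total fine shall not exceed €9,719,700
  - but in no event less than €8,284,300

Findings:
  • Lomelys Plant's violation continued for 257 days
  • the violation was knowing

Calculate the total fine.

First 247 days: 247 × €17,770 = €4,389,190
Remaining days: (257 − 247) × €36,230 = €362,300
Per-day component: €4,389,190 + €362,300 = €4,751,490
Base plus per-day: €165,000 + €4,751,490 = €4,916,490
Enhancement: 20% of €4,916,490 = €983,298
Enhanced fine: €4,916,490 + €983,298 = €5,899,788
Cap at €9,719,700: €5,899,788 is within the cap, no reduction.
Minimum €8,284,300: €5,899,788 is below the minimum → €8,284,300

€8,284,300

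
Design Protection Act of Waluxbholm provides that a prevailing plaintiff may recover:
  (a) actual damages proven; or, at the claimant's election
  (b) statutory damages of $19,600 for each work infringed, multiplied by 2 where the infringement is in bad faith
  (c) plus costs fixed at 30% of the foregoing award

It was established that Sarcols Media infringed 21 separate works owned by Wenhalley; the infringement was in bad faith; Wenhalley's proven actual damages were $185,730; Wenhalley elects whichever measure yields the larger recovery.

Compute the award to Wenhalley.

$1,070,160

Statutory damages: 21 × $19,600 = $411,600
Doubled: 2 × $411,600 = $823,200
Greater of actual damages ($185,730) or enhanced statutory damages ($823,200): $823,200
Costs: 30% of $823,200 = $246,960
Award plus costs: $823,200 + $246,960 = $1,070,160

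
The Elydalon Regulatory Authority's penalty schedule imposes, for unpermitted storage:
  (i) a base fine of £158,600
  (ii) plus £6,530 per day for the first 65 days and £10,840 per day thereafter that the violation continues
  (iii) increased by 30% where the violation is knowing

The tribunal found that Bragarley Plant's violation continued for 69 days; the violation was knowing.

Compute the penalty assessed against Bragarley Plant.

Civil penalty: £814,333

First 65 days: 65 × £6,530 = £424,450
Remaining days: (69 − 65) × £10,840 = £43,360
Per-day component: £424,450 + £43,360 = £467,810
Base plus per-day: £158,600 + £467,810 = £626,410
Enhancement: 30% of £626,410 = £187,923
Enhanced fine: £626,410 + £187,923 = £814,333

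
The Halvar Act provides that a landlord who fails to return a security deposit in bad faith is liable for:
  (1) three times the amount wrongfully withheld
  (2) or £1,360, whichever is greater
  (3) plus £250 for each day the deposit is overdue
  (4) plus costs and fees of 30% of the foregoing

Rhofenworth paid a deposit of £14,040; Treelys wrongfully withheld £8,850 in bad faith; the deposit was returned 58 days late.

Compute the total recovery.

£53,365

Trebled: 3 × £8,850 = £26,550
Minimum £1,360: £26,550 meets the minimum, no increase.
Late-return penalty: 58 × £250 = £14,500
Damages plus late penalty: £26,550 + £14,500 = £41,050
Costs and fees: 30% of £41,050 = £12,315
Total recovery: £41,050 + £12,315 = £53,365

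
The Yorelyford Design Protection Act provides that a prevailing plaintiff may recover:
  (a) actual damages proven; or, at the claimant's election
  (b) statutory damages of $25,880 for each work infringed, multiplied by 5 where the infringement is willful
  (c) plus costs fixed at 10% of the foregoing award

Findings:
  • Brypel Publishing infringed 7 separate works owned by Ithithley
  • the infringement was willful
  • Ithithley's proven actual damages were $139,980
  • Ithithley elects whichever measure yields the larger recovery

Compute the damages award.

Statutory damages: 7 × $25,880 = $181,160
Multiplied by 5: 5 × $181,160 = $905,800
Greater of actual damages ($139,980) or enhanced statutory damages ($905,800): $905,800
Costs: 10% of $905,800 = $90,580
Award plus costs: $905,800 + $90,580 = $996,380

$996,380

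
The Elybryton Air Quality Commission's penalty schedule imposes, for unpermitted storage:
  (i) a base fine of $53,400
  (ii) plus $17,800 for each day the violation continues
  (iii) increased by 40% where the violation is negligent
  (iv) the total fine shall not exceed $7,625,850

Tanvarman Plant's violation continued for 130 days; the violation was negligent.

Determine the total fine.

Per-day component: 130 × $17,800 = $2,314,000
Base plus per-day: $53,400 + $2,314,000 = $2,367,400
Enhancement: 40% of $2,367,400 = $946,960
Enhanced fine: $2,367,400 + $946,960 = $3,314,360
Cap at $7,625,850: $3,314,360 is within the cap, no reduction.

$3,314,360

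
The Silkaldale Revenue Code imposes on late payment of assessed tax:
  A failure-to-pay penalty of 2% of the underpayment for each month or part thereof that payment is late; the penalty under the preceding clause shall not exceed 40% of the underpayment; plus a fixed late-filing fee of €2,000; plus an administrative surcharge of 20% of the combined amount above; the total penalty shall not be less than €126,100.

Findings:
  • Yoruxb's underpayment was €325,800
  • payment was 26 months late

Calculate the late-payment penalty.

€158,784

Accrued rate: 2% × 26 = 52%, capped at 40% → 40%
Failure-to-pay penalty: 40% of €325,800 = €130,320
Penalty before surcharge: €130,320 + €2,000 = €132,320
Administrative surcharge: 20% of €132,320 = €26,464
Total penalty: €132,320 + €26,464 = €158,784
Minimum €126,100: €158,784 meets the minimum, no increase.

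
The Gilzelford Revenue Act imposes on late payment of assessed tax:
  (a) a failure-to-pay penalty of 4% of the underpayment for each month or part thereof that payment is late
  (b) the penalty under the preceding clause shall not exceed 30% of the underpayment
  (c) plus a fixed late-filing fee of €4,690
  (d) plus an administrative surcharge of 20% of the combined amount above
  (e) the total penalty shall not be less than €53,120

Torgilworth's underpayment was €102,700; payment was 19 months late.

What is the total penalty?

€53,120

Accrued rate: 4% × 19 = 76%, capped at 30% → 30%
Failure-to-pay penalty: 30% of €102,700 = €30,810
Penalty before surcharge: €30,810 + €4,690 = €35,500
Administrative surcharge: 20% of €35,500 = €7,100
Total penalty: €35,500 + €7,100 = €42,600
Minimum €53,120: €42,600 is below the minimum → €53,120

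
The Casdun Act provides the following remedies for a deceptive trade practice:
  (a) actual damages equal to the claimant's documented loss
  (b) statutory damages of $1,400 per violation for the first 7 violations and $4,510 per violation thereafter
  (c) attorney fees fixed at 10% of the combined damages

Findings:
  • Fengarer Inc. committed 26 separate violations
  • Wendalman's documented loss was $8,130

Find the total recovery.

$113,982

First 7 violations: 7 × $1,400 = $9,800
Remaining violations: (26 − 7) × $4,510 = $85,690
Statutory damages: $9,800 + $85,690 = $95,490
Combined damages: $8,130 + $95,490 = $103,620
Attorney fees: 10% of $103,620 = $10,362
Total recovery: $103,620 + $10,362 = $113,982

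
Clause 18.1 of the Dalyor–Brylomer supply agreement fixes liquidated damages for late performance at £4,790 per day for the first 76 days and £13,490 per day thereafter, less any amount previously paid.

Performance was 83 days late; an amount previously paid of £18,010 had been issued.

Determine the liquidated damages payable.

£440,460

First 76 days: 76 × £4,790 = £364,040
Remaining days: (83 − 76) × £13,490 = £94,430
Accrued per-day damages: £364,040 + £94,430 = £458,470
Less amount previously paid: £458,470 − £18,010 = £440,460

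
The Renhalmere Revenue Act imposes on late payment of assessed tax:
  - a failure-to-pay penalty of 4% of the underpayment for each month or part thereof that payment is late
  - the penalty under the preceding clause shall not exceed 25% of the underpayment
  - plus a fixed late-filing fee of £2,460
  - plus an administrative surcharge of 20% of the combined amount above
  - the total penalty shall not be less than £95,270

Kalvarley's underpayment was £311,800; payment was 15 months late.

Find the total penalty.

Penalty: £96,492

Accrued rate: 4% × 15 = 60%, capped at 25% → 25%
Failure-to-pay penalty: 25% of £311,800 = £77,950
Penalty before surcharge: £77,950 + £2,460 = £80,410
Administrative surcharge: 20% of £80,410 = £16,082
Total penalty: £80,410 + £16,082 = £96,492
Minimum £95,270: £96,492 meets the minimum, no increase.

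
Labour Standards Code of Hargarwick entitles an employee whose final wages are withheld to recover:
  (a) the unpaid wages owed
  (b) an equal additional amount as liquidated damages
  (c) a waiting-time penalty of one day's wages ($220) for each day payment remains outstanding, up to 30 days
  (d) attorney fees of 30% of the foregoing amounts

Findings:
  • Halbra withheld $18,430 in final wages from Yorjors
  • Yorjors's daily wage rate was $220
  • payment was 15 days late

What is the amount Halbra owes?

Liquidated damages (equal amount): $18,430
Penalty days: min(15, 30) = 15
Waiting-time penalty: 15 × $220 = $3,300
Subtotal: $18,430 + $18,430 + $3,300 = $40,160
Attorney fees: 30% of $40,160 = $12,048
Total award: $40,160 + $12,048 = $52,208

$52,208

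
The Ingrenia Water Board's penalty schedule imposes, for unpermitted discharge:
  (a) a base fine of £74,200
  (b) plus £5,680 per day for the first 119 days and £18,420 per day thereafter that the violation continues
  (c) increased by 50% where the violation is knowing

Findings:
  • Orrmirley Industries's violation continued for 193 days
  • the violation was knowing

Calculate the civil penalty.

£3,169,800

First 119 days: 119 × £5,680 = £675,920
Remaining days: (193 − 119) × £18,420 = £1,363,080
Per-day component: £675,920 + £1,363,080 = £2,039,000
Base plus per-day: £74,200 + £2,039,000 = £2,113,200
Enhancement: 50% of £2,113,200 = £1,056,600
Enhanced fine: £2,113,200 + £1,056,600 = £3,169,800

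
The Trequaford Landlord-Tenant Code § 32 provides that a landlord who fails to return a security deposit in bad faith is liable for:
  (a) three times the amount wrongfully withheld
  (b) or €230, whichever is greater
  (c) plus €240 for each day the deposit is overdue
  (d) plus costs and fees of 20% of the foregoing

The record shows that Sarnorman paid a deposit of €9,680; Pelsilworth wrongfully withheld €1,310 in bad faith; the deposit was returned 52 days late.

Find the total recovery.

Trebled: 3 × €1,310 = €3,930
Minimum €230: €3,930 meets the minimum, no increase.
Late-return penalty: 52 × €240 = €12,480
Damages plus late penalty: €3,930 + €12,480 = €16,410
Costs and fees: 20% of €16,410 = €3,282
Total recovery: €16,410 + €3,282 = €19,692

Recovery: €19,692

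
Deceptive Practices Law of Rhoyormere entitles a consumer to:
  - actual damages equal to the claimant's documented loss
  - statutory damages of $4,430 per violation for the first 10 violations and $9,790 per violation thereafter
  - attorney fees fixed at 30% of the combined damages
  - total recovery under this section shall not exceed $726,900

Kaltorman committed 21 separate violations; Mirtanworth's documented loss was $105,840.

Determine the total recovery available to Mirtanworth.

$335,179

First 10 violations: 10 × $4,430 = $44,300
Remaining violations: (21 − 10) × $9,790 = $107,690
Statutory damages: $44,300 + $107,690 = $151,990
Combined damages: $105,840 + $151,990 = $257,830
Attorney fees: 30% of $257,830 = $77,349
Total before cap: $257,830 + $77,349 = $335,179
Cap at $726,900: $335,179 is within the cap, no reduction.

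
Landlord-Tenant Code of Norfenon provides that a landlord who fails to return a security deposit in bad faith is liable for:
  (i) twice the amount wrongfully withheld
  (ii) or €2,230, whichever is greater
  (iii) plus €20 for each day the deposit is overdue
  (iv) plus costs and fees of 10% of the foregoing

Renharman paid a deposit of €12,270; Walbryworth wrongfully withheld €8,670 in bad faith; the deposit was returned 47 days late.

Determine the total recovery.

Doubled: 2 × €8,670 = €17,340
Minimum €2,230: €17,340 meets the minimum, no increase.
Late-return penalty: 47 × €20 = €940
Damages plus late penalty: €17,340 + €940 = €18,280
Costs and fees: 10% of €18,280 = €1,828
Total recovery: €18,280 + €1,828 = €20,108

Recovery: €20,108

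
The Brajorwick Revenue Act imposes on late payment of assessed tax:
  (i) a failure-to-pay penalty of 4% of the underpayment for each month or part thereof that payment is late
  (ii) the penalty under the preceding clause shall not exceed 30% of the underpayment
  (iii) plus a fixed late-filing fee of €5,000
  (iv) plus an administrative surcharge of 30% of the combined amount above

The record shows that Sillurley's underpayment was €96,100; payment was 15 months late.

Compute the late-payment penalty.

Accrued rate: 4% × 15 = 60%, capped at 30% → 30%
Failure-to-pay penalty: 30% of €96,100 = €28,830
Penalty before surcharge: €28,830 + €5,000 = €33,830
Administrative surcharge: 30% of €33,830 = €10,149
Total penalty: €33,830 + €10,149 = €43,979

€43,979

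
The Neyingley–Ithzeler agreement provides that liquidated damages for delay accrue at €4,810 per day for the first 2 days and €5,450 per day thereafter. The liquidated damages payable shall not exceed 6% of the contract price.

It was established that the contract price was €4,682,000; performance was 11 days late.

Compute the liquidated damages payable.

First 2 days: 2 × €4,810 = €9,620
Remaining days: (11 − 2) × €5,450 = €49,050
Accrued per-day damages: €9,620 + €49,050 = €58,670
Cap: 6% of €4,682,000 = €280,920
Cap at €280,920: €58,670 is within the cap, no reduction.

Liquidated damages: €58,670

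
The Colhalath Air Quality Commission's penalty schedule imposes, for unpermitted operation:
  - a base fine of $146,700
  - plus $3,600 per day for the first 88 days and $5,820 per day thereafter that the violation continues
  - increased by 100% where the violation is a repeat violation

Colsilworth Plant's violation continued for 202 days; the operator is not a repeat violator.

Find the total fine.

$1,126,980

First 88 days: 88 × $3,600 = $316,800
Remaining days: (202 − 88) × $5,820 = $663,480
Per-day component: $316,800 + $663,480 = $980,280
Base plus per-day: $146,700 + $980,280 = $1,126,980
The operator is not a repeat violator: no 100% increase.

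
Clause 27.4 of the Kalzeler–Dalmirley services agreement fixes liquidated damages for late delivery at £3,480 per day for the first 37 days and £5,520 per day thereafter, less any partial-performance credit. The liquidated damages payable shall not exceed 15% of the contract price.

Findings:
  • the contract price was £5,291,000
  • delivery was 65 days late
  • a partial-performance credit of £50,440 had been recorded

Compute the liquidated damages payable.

£232,880

First 37 days: 37 × £3,480 = £128,760
Remaining days: (65 − 37) × £5,520 = £154,560
Accrued per-day damages: £128,760 + £154,560 = £283,320
Less partial-performance credit: £283,320 − £50,440 = £232,880
Cap: 15% of £5,291,000 = £793,650
Cap at £793,650: £232,880 is within the cap, no reduction.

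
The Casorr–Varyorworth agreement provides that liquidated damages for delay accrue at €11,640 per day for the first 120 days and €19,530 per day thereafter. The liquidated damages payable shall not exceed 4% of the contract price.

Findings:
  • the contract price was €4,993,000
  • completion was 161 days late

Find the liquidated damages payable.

First 120 days: 120 × €11,640 = €1,396,800
Remaining days: (161 − 120) × €19,530 = €800,730
Accrued per-day damages: €1,396,800 + €800,730 = €2,197,530
Cap: 4% of €4,993,000 = €199,720
Cap at €199,720: €2,197,530 exceeds the cap → €199,720

€199,720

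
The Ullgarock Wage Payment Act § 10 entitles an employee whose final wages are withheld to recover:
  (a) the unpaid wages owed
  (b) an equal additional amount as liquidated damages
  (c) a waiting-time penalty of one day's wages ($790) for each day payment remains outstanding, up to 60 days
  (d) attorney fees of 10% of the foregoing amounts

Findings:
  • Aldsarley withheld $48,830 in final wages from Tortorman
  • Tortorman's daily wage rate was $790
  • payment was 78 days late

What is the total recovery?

Liquidated damages (equal amount): $48,830
Penalty days: min(78, 60) = 60
Waiting-time penalty: 60 × $790 = $47,400
Subtotal: $48,830 + $48,830 + $47,400 = $145,060
Attorney fees: 10% of $145,060 = $14,506
Total award: $145,060 + $14,506 = $159,566

$159,566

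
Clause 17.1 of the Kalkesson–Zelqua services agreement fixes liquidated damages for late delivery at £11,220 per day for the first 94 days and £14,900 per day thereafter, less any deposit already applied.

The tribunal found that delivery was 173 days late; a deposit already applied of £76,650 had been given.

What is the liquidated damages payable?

First 94 days: 94 × £11,220 = £1,054,680
Remaining days: (173 − 94) × £14,900 = £1,177,100
Accrued per-day damages: £1,054,680 + £1,177,100 = £2,231,780
Less deposit already applied: £2,231,780 − £76,650 = £2,155,130

£2,155,130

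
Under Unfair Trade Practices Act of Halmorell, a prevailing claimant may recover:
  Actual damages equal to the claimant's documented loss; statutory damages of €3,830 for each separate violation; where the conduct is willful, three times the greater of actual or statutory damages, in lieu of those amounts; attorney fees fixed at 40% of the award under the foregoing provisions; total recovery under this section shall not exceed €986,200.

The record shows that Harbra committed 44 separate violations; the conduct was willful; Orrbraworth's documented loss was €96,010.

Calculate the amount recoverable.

€707,784

Statutory damages: 44 × €3,830 = €168,520
Greater of actual damages (€96,010) or statutory damages (€168,520): €168,520
Trebled: 3 × €168,520 = €505,560
Attorney fees: 40% of €505,560 = €202,224
Total before cap: €505,560 + €202,224 = €707,784
Cap at €986,200: €707,784 is within the cap, no reduction.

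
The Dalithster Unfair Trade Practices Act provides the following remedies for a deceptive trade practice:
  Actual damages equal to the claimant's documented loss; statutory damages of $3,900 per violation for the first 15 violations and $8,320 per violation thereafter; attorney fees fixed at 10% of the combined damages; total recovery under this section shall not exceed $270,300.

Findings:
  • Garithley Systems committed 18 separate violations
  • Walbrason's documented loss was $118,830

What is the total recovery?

$222,519

First 15 violations: 15 × $3,900 = $58,500
Remaining violations: (18 − 15) × $8,320 = $24,960
Statutory damages: $58,500 + $24,960 = $83,460
Combined damages: $118,830 + $83,460 = $202,290
Attorney fees: 10% of $202,290 = $20,229
Total before cap: $202,290 + $20,229 = $222,519
Cap at $270,300: $222,519 is within the cap, no reduction.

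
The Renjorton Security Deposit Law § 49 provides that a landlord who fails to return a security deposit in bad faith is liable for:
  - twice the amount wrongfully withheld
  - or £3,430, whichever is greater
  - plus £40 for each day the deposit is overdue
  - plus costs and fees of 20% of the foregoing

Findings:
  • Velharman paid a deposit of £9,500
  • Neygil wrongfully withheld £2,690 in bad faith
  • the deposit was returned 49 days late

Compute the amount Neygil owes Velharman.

Doubled: 2 × £2,690 = £5,380
Minimum £3,430: £5,380 meets the minimum, no increase.
Late-return penalty: 49 × £40 = £1,960
Damages plus late penalty: £5,380 + £1,960 = £7,340
Costs and fees: 20% of £7,340 = £1,468
Total recovery: £7,340 + £1,468 = £8,808

£8,808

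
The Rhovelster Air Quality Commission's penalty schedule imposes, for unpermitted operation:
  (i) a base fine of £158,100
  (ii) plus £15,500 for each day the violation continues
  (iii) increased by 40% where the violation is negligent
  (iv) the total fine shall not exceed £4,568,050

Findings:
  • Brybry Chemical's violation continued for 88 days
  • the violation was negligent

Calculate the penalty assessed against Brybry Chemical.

Per-day component: 88 × £15,500 = £1,364,000
Base plus per-day: £158,100 + £1,364,000 = £1,522,100
Enhancement: 40% of £1,522,100 = £608,840
Enhanced fine: £1,522,100 + £608,840 = £2,130,940
Cap at £4,568,050: £2,130,940 is within the cap, no reduction.

£2,130,940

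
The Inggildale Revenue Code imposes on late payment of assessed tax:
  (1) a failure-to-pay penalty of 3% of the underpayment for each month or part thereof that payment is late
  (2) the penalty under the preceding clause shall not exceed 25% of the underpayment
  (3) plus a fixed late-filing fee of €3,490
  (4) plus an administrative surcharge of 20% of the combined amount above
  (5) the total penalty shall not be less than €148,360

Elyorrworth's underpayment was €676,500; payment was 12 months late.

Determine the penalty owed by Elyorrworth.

Accrued rate: 3% × 12 = 36%, capped at 25% → 25%
Failure-to-pay penalty: 25% of €676,500 = €169,125
Penalty before surcharge: €169,125 + €3,490 = €172,615
Administrative surcharge: 20% of €172,615 = €34,523
Total penalty: €172,615 + €34,523 = €207,138
Minimum €148,360: €207,138 meets the minimum, no increase.

€207,138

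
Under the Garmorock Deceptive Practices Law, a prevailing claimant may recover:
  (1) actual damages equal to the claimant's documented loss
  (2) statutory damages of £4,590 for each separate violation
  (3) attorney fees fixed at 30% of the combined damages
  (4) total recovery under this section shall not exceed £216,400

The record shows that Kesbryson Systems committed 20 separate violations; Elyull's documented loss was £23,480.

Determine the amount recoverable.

Statutory damages: 20 × £4,590 = £91,800
Combined damages: £23,480 + £91,800 = £115,280
Attorney fees: 30% of £115,280 = £34,584
Total before cap: £115,280 + £34,584 = £149,864
Cap at £216,400: £149,864 is within the cap, no reduction.

Total recovery: £149,864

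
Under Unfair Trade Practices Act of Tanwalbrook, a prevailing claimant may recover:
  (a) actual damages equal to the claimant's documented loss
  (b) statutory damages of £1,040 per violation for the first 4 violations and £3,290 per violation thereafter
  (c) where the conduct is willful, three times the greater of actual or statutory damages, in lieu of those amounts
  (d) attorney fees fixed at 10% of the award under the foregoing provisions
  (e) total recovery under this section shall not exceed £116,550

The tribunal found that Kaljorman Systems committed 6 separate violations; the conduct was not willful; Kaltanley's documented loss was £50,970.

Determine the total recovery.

First 4 violations: 4 × £1,040 = £4,160
Remaining violations: (6 − 4) × £3,290 = £6,580
Statutory damages: £4,160 + £6,580 = £10,740
Conduct not willful: the in-lieu enhancement does not apply.
Actual plus statutory damages: £50,970 + £10,740 = £61,710
Attorney fees: 10% of £61,710 = £6,171
Total before cap: £61,710 + £6,171 = £67,881
Cap at £116,550: £67,881 is within the cap, no reduction.

£67,881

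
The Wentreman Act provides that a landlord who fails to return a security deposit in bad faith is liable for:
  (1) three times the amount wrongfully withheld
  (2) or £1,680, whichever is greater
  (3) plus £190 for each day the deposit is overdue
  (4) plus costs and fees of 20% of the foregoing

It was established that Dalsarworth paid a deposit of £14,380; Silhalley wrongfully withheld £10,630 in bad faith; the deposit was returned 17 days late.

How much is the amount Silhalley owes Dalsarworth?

Trebled: 3 × £10,630 = £31,890
Minimum £1,680: £31,890 meets the minimum, no increase.
Late-return penalty: 17 × £190 = £3,230
Damages plus late penalty: £31,890 + £3,230 = £35,120
Costs and fees: 20% of £35,120 = £7,024
Total recovery: £35,120 + £7,024 = £42,144

Recovery: £42,144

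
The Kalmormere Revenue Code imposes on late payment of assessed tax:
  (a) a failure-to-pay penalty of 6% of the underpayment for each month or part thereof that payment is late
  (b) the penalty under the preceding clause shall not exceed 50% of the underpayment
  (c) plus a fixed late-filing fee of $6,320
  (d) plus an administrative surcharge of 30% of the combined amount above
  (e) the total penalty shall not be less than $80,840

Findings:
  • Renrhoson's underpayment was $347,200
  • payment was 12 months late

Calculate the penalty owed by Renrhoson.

Accrued rate: 6% × 12 = 72%, capped at 50% → 50%
Failure-to-pay penalty: 50% of $347,200 = $173,600
Penalty before surcharge: $173,600 + $6,320 = $179,920
Administrative surcharge: 30% of $179,920 = $53,976
Total penalty: $179,920 + $53,976 = $233,896
Minimum $80,840: $233,896 meets the minimum, no increase.

$233,896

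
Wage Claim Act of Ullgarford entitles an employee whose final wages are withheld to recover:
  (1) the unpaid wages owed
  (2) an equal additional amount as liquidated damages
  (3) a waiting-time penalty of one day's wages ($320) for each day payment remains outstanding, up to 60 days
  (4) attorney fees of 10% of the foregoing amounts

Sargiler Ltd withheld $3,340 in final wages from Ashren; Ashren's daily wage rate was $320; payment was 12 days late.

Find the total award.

$11,572

Liquidated damages (equal amount): $3,340
Penalty days: min(12, 60) = 12
Waiting-time penalty: 12 × $320 = $3,840
Subtotal: $3,340 + $3,340 + $3,840 = $10,520
Attorney fees: 10% of $10,520 = $1,052
Total award: $10,520 + $1,052 = $11,572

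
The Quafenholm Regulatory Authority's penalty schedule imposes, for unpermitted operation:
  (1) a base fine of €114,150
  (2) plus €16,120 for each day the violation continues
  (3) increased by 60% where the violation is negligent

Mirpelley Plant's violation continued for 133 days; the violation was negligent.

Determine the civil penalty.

€3,612,976

Per-day component: 133 × €16,120 = €2,143,960
Base plus per-day: €114,150 + €2,143,960 = €2,258,110
Enhancement: 60% of €2,258,110 = €1,354,866
Enhanced fine: €2,258,110 + €1,354,866 = €3,612,976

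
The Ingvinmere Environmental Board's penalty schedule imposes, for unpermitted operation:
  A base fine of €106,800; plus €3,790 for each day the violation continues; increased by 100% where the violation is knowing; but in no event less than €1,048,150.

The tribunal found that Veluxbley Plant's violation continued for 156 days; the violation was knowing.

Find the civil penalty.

Per-day component: 156 × €3,790 = €591,240
Base plus per-day: €106,800 + €591,240 = €698,040
Enhancement: 100% of €698,040 = €698,040
Enhanced fine: €698,040 + €698,040 = €1,396,080
Minimum €1,048,150: €1,396,080 meets the minimum, no increase.

€1,396,080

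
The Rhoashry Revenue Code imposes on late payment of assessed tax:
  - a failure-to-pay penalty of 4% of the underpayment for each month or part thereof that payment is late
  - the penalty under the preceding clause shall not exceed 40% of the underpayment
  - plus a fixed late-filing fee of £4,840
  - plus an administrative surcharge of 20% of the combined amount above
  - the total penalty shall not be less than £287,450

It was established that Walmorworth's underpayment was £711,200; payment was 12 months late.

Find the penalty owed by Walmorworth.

£347,184

Accrued rate: 4% × 12 = 48%, capped at 40% → 40%
Failure-to-pay penalty: 40% of £711,200 = £284,480
Penalty before surcharge: £284,480 + £4,840 = £289,320
Administrative surcharge: 20% of £289,320 = £57,864
Total penalty: £289,320 + £57,864 = £347,184
Minimum £287,450: £347,184 meets the minimum, no increase.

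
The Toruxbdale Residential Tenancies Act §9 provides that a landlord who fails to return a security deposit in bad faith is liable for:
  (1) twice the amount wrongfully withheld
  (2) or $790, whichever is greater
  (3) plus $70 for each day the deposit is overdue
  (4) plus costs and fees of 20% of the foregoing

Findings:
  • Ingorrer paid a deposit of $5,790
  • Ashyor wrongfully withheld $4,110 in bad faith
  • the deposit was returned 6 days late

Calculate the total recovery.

Doubled: 2 × $4,110 = $8,220
Minimum $790: $8,220 meets the minimum, no increase.
Late-return penalty: 6 × $70 = $420
Damages plus late penalty: $8,220 + $420 = $8,640
Costs and fees: 20% of $8,640 = $1,728
Total recovery: $8,640 + $1,728 = $10,368

$10,368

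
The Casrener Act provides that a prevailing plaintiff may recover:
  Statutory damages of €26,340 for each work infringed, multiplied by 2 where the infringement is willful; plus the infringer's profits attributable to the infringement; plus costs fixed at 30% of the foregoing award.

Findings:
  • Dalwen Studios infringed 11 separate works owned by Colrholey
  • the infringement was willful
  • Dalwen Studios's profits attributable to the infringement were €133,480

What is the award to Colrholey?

Award: €926,848

Statutory damages: 11 × €26,340 = €289,740
Doubled: 2 × €289,740 = €579,480
Combined award: €579,480 + €133,480 = €712,960
Costs: 30% of €712,960 = €213,888
Award plus costs: €712,960 + €213,888 = €926,848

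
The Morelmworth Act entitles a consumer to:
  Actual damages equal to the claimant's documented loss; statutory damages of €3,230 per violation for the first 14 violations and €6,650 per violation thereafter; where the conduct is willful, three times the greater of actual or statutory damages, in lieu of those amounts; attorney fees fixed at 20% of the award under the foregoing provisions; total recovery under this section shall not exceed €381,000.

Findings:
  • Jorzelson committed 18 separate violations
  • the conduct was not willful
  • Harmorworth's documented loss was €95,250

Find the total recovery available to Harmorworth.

First 14 violations: 14 × €3,230 = €45,220
Remaining violations: (18 − 14) × €6,650 = €26,600
Statutory damages: €45,220 + €26,600 = €71,820
Conduct not willful: the in-lieu enhancement does not apply.
Actual plus statutory damages: €95,250 + €71,820 = €167,070
Attorney fees: 20% of €167,070 = €33,414
Total before cap: €167,070 + €33,414 = €200,484
Cap at €381,000: €200,484 is within the cap, no reduction.

€200,484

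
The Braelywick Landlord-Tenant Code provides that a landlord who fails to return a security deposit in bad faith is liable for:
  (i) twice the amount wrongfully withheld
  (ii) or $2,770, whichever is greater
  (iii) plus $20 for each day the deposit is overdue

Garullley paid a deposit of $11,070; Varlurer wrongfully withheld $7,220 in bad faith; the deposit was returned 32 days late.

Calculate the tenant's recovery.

$15,080

Doubled: 2 × $7,220 = $14,440
Minimum $2,770: $14,440 meets the minimum, no increase.
Late-return penalty: 32 × $20 = $640
Damages plus late penalty: $14,440 + $640 = $15,080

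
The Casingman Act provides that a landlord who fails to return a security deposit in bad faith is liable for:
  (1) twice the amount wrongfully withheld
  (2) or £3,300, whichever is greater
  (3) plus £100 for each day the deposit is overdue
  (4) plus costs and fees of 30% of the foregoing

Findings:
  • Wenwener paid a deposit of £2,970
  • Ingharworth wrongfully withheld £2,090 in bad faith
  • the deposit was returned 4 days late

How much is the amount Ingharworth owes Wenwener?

£5,954

Doubled: 2 × £2,090 = £4,180
Minimum £3,300: £4,180 meets the minimum, no increase.
Late-return penalty: 4 × £100 = £400
Damages plus late penalty: £4,180 + £400 = £4,580
Costs and fees: 30% of £4,580 = £1,374
Total recovery: £4,580 + £1,374 = £5,954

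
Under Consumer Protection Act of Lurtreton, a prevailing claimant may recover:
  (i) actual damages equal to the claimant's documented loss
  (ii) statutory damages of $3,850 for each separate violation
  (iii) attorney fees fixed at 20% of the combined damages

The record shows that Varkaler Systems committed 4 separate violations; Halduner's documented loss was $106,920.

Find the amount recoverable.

Statutory damages: 4 × $3,850 = $15,400
Combined damages: $106,920 + $15,400 = $122,320
Attorney fees: 20% of $122,320 = $24,464
Total recovery: $122,320 + $24,464 = $146,784

Total recovery: $146,784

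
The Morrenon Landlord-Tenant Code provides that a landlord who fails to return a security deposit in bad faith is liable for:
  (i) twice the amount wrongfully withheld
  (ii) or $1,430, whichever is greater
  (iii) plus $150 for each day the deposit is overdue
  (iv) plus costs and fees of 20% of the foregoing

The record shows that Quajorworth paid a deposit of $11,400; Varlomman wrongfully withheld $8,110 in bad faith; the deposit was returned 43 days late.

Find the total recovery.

$27,204

Doubled: 2 × $8,110 = $16,220
Minimum $1,430: $16,220 meets the minimum, no increase.
Late-return penalty: 43 × $150 = $6,450
Damages plus late penalty: $16,220 + $6,450 = $22,670
Costs and fees: 20% of $22,670 = $4,534
Total recovery: $22,670 + $4,534 = $27,204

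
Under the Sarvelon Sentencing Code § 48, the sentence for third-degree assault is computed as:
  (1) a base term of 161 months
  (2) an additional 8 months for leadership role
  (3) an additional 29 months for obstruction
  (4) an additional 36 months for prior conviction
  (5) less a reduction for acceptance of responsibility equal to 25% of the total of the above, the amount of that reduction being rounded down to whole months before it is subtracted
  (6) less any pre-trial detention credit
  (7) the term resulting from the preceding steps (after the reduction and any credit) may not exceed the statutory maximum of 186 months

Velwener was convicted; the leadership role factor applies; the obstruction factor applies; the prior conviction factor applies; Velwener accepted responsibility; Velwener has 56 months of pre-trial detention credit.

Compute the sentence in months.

Leadership role enhancement: +8 months
Obstruction enhancement: +29 months
Prior conviction enhancement: +36 months
Adjusted term: 161 months + 8 months + 29 months + 36 months = 234 months
Acceptance of responsibility reduction: 25% of 234 months = 58 months (rounded down)
After reduction: 234 − 58 = 176 months
Less pre-trial detention credit: 176 months − 56 months = 120 months
Cap at 186 months: 120 months is within the cap, no reduction.

120 months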